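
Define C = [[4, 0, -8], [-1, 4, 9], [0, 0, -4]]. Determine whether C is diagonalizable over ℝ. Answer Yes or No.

Characteristic polynomial: p(r) = r^3 - 4r^2 - 16r + 64 = (r - 4)^2(r + 4).
r = 4 has algebraic multiplicity 2; rank(C − 4I) = 2, so geometric multiplicity = 1.
Geometric multiplicity < algebraic multiplicity, so C is not diagonalizable.

No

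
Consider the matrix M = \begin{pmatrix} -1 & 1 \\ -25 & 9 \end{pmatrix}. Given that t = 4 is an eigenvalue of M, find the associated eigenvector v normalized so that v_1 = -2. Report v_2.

-10

M − 4I = [[-5, 1], [-25, 5]].
Solving (M − 4I)v = 0 gives the eigenspace spanned by (-2, -10).
With v_1 = -2, v = (-2, -10), so v_2 = -10.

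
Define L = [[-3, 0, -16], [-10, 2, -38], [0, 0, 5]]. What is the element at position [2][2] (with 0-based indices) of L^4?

Characteristic polynomial: μ^3 - 4μ^2 - 11μ + 30 = (μ - 5)(μ - 2)(μ + 3), so the eigenvalues are -3, 2, 5.
μ=-3: eigenvector (1, 2, 0).
μ=2: eigenvector (0, 1, 0).
μ=5: eigenvector (-2, -6, 1).
P = [[1, 0, -2], [2, 1, -6], [0, 0, 1]], D = diag(-3, 2, 5), P⁻¹ = [[1, 0, 2], [-2, 1, 2], [0, 0, 1]].
L⁴ = P·diag(81, 16, 625)·P⁻¹ = [[81, 0, -1088], [130, 16, -3394], [0, 0, 625]].
The requested entry is 625.

625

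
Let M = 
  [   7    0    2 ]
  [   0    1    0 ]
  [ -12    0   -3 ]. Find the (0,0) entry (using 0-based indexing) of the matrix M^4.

241

Characteristic polynomial: μ^3 - 5μ^2 + 7μ - 3 = (μ - 3)(μ - 1)^2, so the eigenvalues are 1, 1, 3.
μ=3: eigenvector (1, 0, -2).
μ=1: eigenvector (0, 1, 0).
μ=1: eigenvector (-1, 0, 3).
P = [[1, 0, -1], [0, 1, 0], [-2, 0, 3]], D = diag(3, 1, 1), P⁻¹ = [[3, 0, 1], [0, 1, 0], [2, 0, 1]].
M⁴ = P·diag(81, 1, 1)·P⁻¹ = [[241, 0, 80], [0, 1, 0], [-480, 0, -159]].
The requested entry is 241.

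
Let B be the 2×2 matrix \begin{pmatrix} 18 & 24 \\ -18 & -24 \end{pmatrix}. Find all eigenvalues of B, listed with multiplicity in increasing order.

Characteristic polynomial: p(r) = r^2 + 6r = r(r + 6).
Roots (with multiplicity): -6, 0.

-6, 0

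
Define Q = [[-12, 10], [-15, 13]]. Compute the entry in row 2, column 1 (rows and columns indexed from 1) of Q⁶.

-1995

Characteristic polynomial: t^2 - t - 6 = (t - 3)(t + 2), so the eigenvalues are -2, 3.
t=-2: eigenvector (1, 1).
t=3: eigenvector (2, 3).
P = [[1, 2], [1, 3]], D = diag(-2, 3), P⁻¹ = [[3, -2], [-1, 1]].
Q⁶ = P·diag(64, 729)·P⁻¹ = [[-1266, 1330], [-1995, 2059]].
The requested entry is -1995.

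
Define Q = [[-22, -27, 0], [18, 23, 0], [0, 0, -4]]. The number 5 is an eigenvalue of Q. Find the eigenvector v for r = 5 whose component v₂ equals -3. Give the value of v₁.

Q − 5I = [[-27, -27, 0], [18, 18, 0], [0, 0, -9]].
Solving (Q − 5I)v = 0 gives the eigenspace spanned by (3, -3, 0).
With v₂ = -3, v = (3, -3, 0), so v₁ = 3.

3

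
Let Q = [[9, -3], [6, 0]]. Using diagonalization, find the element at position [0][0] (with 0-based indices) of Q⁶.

Characteristic polynomial: λ^2 - 9λ + 18 = (λ - 6)(λ - 3), so the eigenvalues are 3, 6.
λ=3: eigenvector (1, 2).
λ=6: eigenvector (1, 1).
P = [[1, 1], [2, 1]], D = diag(3, 6), P⁻¹ = [[-1, 1], [2, -1]].
Q⁶ = P·diag(729, 46656)·P⁻¹ = [[92583, -45927], [91854, -45198]].
The requested entry is 92583.

92583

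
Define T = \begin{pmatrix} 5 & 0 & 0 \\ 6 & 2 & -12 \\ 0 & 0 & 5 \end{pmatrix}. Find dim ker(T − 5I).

T − 5I = [[0, 0, 0], [6, -3, -12], [0, 0, 0]].
This matrix has rank 1, so its null space has dimension 3 − 1 = 2.

2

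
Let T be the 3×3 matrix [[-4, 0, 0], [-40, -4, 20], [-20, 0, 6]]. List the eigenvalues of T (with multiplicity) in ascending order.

Characteristic polynomial: p(μ) = μ^3 + 2μ^2 - 32μ - 96 = (μ - 6)(μ + 4)^2.
Roots (with multiplicity): -4, -4, 6.

-4, -4, 6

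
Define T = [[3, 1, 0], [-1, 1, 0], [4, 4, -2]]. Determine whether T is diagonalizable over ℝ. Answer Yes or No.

No

Characteristic polynomial: p(μ) = μ^3 - 2μ^2 - 4μ + 8 = (μ - 2)^2(μ + 2).
μ = 2 has algebraic multiplicity 2; rank(T − 2I) = 2, so geometric multiplicity = 1.
Geometric multiplicity < algebraic multiplicity, so T is not diagonalizable.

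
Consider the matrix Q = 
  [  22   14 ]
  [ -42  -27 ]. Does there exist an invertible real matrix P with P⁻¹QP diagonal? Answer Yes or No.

Yes

Characteristic polynomial: p(t) = t^2 + 5t - 6 = (t - 1)(t + 6).
All 2 eigenvalues are distinct, so Q is diagonalizable.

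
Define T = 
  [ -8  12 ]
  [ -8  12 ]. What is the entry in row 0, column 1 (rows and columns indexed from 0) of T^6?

Characteristic polynomial: s^2 - 4s = s(s - 4), so the eigenvalues are 0, 4.
s=0: eigenvector (-3, -2).
s=4: eigenvector (1, 1).
P = [[-3, 1], [-2, 1]], D = diag(0, 4), P⁻¹ = [[-1, 1], [-2, 3]].
T⁶ = P·diag(0, 4096)·P⁻¹ = [[-8192, 12288], [-8192, 12288]].
The requested entry is 12288.

12288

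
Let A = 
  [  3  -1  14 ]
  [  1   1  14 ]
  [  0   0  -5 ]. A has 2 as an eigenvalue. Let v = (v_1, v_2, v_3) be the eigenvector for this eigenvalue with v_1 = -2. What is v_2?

-2

A − 2I = [[1, -1, 14], [1, -1, 14], [0, 0, -7]].
Solving (A − 2I)v = 0 gives the eigenspace spanned by (-2, -2, 0).
With v_1 = -2, v = (-2, -2, 0), so v_2 = -2.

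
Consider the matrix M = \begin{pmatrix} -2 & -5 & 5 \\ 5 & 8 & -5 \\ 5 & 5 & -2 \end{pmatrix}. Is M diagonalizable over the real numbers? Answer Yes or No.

Characteristic polynomial: p(μ) = μ^3 - 4μ^2 - 3μ + 18 = (μ - 3)^2(μ + 2).
μ = 3 has algebraic multiplicity 2; rank(M − 3I) = 1, so geometric multiplicity = 2.
Every eigenvalue has geometric = algebraic multiplicity, so M is diagonalizable.

Yes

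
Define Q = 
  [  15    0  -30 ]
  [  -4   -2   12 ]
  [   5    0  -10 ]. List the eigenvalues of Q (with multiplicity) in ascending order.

-2, 0, 5

Characteristic polynomial: p(λ) = λ^3 - 3λ^2 - 10λ = λ(λ - 5)(λ + 2).
Roots (with multiplicity): -2, 0, 5.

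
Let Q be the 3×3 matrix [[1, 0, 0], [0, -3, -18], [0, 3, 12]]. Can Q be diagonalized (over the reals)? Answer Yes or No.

Yes

Characteristic polynomial: p(r) = r^3 - 10r^2 + 27r - 18 = (r - 6)(r - 3)(r - 1).
All 3 eigenvalues are distinct, so Q is diagonalizable.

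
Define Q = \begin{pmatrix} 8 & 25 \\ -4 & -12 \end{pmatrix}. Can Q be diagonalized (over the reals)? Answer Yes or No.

Characteristic polynomial: p(s) = s^2 + 4s + 4 = (s + 2)^2.
s = -2 has algebraic multiplicity 2; rank(Q + 2I) = 1, so geometric multiplicity = 1.
Geometric multiplicity < algebraic multiplicity, so Q is not diagonalizable.

No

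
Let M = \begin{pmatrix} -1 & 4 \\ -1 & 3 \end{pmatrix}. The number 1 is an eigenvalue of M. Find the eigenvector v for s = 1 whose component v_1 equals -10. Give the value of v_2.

-5

M − 1I = [[-2, 4], [-1, 2]].
Solving (M − 1I)v = 0 gives the eigenspace spanned by (-10, -5).
With v_1 = -10, v = (-10, -5), so v_2 = -5.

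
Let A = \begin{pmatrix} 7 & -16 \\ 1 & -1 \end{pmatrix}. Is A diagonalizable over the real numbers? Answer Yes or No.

No

Characteristic polynomial: p(λ) = λ^2 - 6λ + 9 = (λ - 3)^2.
λ = 3 has algebraic multiplicity 2; rank(A − 3I) = 1, so geometric multiplicity = 1.
Geometric multiplicity < algebraic multiplicity, so A is not diagonalizable.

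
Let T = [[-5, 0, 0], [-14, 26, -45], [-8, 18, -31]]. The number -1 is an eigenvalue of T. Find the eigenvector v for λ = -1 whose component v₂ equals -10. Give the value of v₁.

T + 1I = [[-4, 0, 0], [-14, 27, -45], [-8, 18, -30]].
Solving (T + 1I)v = 0 gives the eigenspace spanned by (0, -10, -6).
With v₂ = -10, v = (0, -10, -6), so v₁ = 0.

0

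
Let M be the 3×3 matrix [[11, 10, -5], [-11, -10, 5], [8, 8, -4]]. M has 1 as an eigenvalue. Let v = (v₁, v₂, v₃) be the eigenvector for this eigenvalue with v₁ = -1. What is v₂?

M − 1I = [[10, 10, -5], [-11, -11, 5], [8, 8, -5]].
Solving (M − 1I)v = 0 gives the eigenspace spanned by (-1, 1, 0).
With v₁ = -1, v = (-1, 1, 0), so v₂ = 1.

1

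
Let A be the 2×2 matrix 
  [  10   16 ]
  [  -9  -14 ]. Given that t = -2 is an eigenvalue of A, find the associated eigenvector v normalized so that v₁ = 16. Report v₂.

A + 2I = [[12, 16], [-9, -12]].
Solving (A + 2I)v = 0 gives the eigenspace spanned by (16, -12).
With v₁ = 16, v = (16, -12), so v₂ = -12.

-12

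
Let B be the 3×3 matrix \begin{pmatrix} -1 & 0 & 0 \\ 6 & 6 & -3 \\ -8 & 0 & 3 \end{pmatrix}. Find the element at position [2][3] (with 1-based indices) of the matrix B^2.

-27

Characteristic polynomial: r^3 - 8r^2 + 9r + 18 = (r - 6)(r - 3)(r + 1), so the eigenvalues are -1, 3, 6.
r=-1: eigenvector (1, 0, 2).
r=6: eigenvector (0, 1, 0).
r=3: eigenvector (0, 1, 1).
P = [[1, 0, 0], [0, 1, 1], [2, 0, 1]], D = diag(-1, 6, 3), P⁻¹ = [[1, 0, 0], [2, 1, -1], [-2, 0, 1]].
B² = P·diag(1, 36, 9)·P⁻¹ = [[1, 0, 0], [54, 36, -27], [-16, 0, 9]].
The requested entry is -27.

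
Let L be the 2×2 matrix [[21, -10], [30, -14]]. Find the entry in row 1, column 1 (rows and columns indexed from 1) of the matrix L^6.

Characteristic polynomial: t^2 - 7t + 6 = (t - 6)(t - 1), so the eigenvalues are 1, 6.
t=6: eigenvector (-2, -3).
t=1: eigenvector (-1, -2).
P = [[-2, -1], [-3, -2]], D = diag(6, 1), P⁻¹ = [[-2, 1], [3, -2]].
L⁶ = P·diag(46656, 1)·P⁻¹ = [[186621, -93310], [279930, -139964]].
The requested entry is 186621.

186621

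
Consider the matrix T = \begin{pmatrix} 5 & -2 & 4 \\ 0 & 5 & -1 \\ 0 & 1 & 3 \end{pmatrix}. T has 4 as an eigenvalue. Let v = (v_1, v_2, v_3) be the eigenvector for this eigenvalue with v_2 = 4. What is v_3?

T − 4I = [[1, -2, 4], [0, 1, -1], [0, 1, -1]].
Solving (T − 4I)v = 0 gives the eigenspace spanned by (-8, 4, 4).
With v_2 = 4, v = (-8, 4, 4), so v_3 = 4.

4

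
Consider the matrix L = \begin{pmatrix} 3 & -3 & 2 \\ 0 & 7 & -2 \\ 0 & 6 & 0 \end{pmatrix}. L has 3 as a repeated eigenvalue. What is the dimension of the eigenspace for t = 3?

1

L − 3I = [[0, -3, 2], [0, 4, -2], [0, 6, -3]].
This matrix has rank 2, so its null space has dimension 3 − 2 = 1.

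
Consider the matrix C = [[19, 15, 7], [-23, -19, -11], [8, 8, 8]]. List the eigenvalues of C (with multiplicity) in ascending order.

0, 4, 4

Characteristic polynomial: p(r) = r^3 - 8r^2 + 16r = r(r - 4)^2.
Roots (with multiplicity): 0, 4, 4.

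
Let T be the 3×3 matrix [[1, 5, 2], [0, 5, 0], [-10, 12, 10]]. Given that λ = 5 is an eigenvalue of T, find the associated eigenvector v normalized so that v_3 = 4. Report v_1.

2

T − 5I = [[-4, 5, 2], [0, 0, 0], [-10, 12, 5]].
Solving (T − 5I)v = 0 gives the eigenspace spanned by (2, 0, 4).
With v_3 = 4, v = (2, 0, 4), so v_1 = 2.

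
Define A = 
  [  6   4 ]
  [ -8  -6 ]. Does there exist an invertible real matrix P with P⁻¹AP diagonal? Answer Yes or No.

Characteristic polynomial: p(μ) = μ^2 - 4 = (μ - 2)(μ + 2).
All 2 eigenvalues are distinct, so A is diagonalizable.

Yes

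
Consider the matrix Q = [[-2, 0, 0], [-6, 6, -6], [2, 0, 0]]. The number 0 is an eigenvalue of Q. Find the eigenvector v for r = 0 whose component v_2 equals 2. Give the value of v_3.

Q = [[-2, 0, 0], [-6, 6, -6], [2, 0, 0]].
Solving (Q)v = 0 gives the eigenspace spanned by (0, 2, 2).
With v_2 = 2, v = (0, 2, 2), so v_3 = 2.

2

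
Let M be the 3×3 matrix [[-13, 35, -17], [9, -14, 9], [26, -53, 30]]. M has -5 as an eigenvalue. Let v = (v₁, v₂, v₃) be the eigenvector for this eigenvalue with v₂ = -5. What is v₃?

-15

M + 5I = [[-8, 35, -17], [9, -9, 9], [26, -53, 35]].
Solving (M + 5I)v = 0 gives the eigenspace spanned by (10, -5, -15).
With v₂ = -5, v = (10, -5, -15), so v₃ = -15.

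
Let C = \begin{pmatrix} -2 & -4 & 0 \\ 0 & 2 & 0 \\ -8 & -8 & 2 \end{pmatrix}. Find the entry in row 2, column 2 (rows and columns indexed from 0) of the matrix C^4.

Characteristic polynomial: μ^3 - 2μ^2 - 4μ + 8 = (μ - 2)^2(μ + 2), so the eigenvalues are -2, 2, 2.
μ=-2: eigenvector (1, 0, 2).
μ=2: eigenvector (-1, 1, 2).
μ=2: eigenvector (0, 0, 1).
P = [[1, -1, 0], [0, 1, 0], [2, 2, 1]], D = diag(-2, 2, 2), P⁻¹ = [[1, 1, 0], [0, 1, 0], [-2, -4, 1]].
C⁴ = P·diag(16, 16, 16)·P⁻¹ = [[16, 0, 0], [0, 16, 0], [0, 0, 16]].
The requested entry is 16.

16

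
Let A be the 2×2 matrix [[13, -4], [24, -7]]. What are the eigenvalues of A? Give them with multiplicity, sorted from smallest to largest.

Characteristic polynomial: p(r) = r^2 - 6r + 5 = (r - 5)(r - 1).
Roots (with multiplicity): 1, 5.

1, 5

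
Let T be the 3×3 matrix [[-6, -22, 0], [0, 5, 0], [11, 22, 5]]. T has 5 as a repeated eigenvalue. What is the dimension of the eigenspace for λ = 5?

2

T − 5I = [[-11, -22, 0], [0, 0, 0], [11, 22, 0]].
This matrix has rank 1, so its null space has dimension 3 − 1 = 2.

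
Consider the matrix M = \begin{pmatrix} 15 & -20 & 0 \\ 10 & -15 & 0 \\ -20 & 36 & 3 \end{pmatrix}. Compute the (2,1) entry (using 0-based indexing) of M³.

804

Characteristic polynomial: s^3 - 3s^2 - 25s + 75 = (s - 5)(s - 3)(s + 5), so the eigenvalues are -5, 3, 5.
s=5: eigenvector (2, 1, -2).
s=-5: eigenvector (-1, -1, 2).
s=3: eigenvector (0, 0, 1).
P = [[2, -1, 0], [1, -1, 0], [-2, 2, 1]], D = diag(5, -5, 3), P⁻¹ = [[1, -1, 0], [1, -2, 0], [0, 2, 1]].
M³ = P·diag(125, -125, 27)·P⁻¹ = [[375, -500, 0], [250, -375, 0], [-500, 804, 27]].
The requested entry is 804.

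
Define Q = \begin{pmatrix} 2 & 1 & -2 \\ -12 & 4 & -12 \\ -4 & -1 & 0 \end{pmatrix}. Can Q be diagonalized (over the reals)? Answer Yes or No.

No

Characteristic polynomial: p(μ) = μ^3 - 6μ^2 + 32 = (μ - 4)^2(μ + 2).
μ = 4 has algebraic multiplicity 2; rank(Q − 4I) = 2, so geometric multiplicity = 1.
Geometric multiplicity < algebraic multiplicity, so Q is not diagonalizable.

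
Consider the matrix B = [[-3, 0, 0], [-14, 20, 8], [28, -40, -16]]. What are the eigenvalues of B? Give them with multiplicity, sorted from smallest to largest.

-3, 0, 4

Characteristic polynomial: p(μ) = μ^3 - μ^2 - 12μ = μ(μ - 4)(μ + 3).
Roots (with multiplicity): -3, 0, 4.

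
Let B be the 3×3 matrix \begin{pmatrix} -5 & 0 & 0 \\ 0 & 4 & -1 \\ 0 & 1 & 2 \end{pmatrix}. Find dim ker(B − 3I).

1

B − 3I = [[-8, 0, 0], [0, 1, -1], [0, 1, -1]].
This matrix has rank 2, so its null space has dimension 3 − 2 = 1.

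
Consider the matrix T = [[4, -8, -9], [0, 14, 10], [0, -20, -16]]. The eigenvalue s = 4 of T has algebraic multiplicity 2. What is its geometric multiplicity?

1

T − 4I = [[0, -8, -9], [0, 10, 10], [0, -20, -20]].
This matrix has rank 2, so its null space has dimension 3 − 2 = 1.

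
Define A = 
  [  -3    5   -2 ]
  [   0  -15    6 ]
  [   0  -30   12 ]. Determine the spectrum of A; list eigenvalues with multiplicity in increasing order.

Characteristic polynomial: p(λ) = λ^3 + 6λ^2 + 9λ = λ(λ + 3)^2.
Roots (with multiplicity): -3, -3, 0.

-3, -3, 0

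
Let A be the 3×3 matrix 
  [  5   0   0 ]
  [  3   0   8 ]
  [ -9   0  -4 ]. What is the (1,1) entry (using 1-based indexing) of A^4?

Characteristic polynomial: s^3 - s^2 - 20s = s(s - 5)(s + 4), so the eigenvalues are -4, 0, 5.
s=-4: eigenvector (0, -2, 1).
s=0: eigenvector (0, 1, 0).
s=5: eigenvector (1, -1, -1).
P = [[0, 0, 1], [-2, 1, -1], [1, 0, -1]], D = diag(-4, 0, 5), P⁻¹ = [[1, 0, 1], [3, 1, 2], [1, 0, 0]].
A⁴ = P·diag(256, 0, 625)·P⁻¹ = [[625, 0, 0], [-1137, 0, -512], [-369, 0, 256]].
The requested entry is 625.

625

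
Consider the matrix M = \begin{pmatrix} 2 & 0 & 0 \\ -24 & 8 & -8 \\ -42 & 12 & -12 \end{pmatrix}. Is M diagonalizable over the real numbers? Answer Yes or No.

Characteristic polynomial: p(s) = s^3 + 2s^2 - 8s = s(s - 2)(s + 4).
All 3 eigenvalues are distinct, so M is diagonalizable.

Yes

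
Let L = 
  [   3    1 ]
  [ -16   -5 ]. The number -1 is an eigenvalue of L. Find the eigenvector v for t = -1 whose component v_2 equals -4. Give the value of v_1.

L + 1I = [[4, 1], [-16, -4]].
Solving (L + 1I)v = 0 gives the eigenspace spanned by (1, -4).
With v_2 = -4, v = (1, -4), so v_1 = 1.

1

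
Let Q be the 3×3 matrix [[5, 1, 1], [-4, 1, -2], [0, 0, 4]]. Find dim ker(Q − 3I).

Q − 3I = [[2, 1, 1], [-4, -2, -2], [0, 0, 1]].
This matrix has rank 2, so its null space has dimension 3 − 2 = 1.

1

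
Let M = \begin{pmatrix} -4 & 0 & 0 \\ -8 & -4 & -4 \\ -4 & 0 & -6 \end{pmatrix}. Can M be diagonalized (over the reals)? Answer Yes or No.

Characteristic polynomial: p(r) = r^3 + 14r^2 + 64r + 96 = (r + 4)^2(r + 6).
r = -4 has algebraic multiplicity 2; rank(M + 4I) = 1, so geometric multiplicity = 2.
Every eigenvalue has geometric = algebraic multiplicity, so M is diagonalizable.

Yes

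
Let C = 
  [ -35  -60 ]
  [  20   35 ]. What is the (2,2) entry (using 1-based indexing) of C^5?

21875

Characteristic polynomial: r^2 - 25 = (r - 5)(r + 5), so the eigenvalues are -5, 5.
r=5: eigenvector (-3, 2).
r=-5: eigenvector (-2, 1).
P = [[-3, -2], [2, 1]], D = diag(5, -5), P⁻¹ = [[1, 2], [-2, -3]].
C⁵ = P·diag(3125, -3125)·P⁻¹ = [[-21875, -37500], [12500, 21875]].
The requested entry is 21875.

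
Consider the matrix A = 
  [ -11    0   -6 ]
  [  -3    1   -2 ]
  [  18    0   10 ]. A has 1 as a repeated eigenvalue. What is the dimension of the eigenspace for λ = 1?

A − 1I = [[-12, 0, -6], [-3, 0, -2], [18, 0, 9]].
This matrix has rank 2, so its null space has dimension 3 − 2 = 1.

1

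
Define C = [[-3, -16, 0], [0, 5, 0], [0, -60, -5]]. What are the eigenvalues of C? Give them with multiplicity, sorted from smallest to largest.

-5, -3, 5

Characteristic polynomial: p(r) = r^3 + 3r^2 - 25r - 75 = (r - 5)(r + 3)(r + 5).
Roots (with multiplicity): -5, -3, 5.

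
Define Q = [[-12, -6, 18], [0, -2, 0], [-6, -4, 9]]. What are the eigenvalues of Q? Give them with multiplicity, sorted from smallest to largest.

Characteristic polynomial: p(s) = s^3 + 5s^2 + 6s = s(s + 2)(s + 3).
Roots (with multiplicity): -3, -2, 0.

-3, -2, 0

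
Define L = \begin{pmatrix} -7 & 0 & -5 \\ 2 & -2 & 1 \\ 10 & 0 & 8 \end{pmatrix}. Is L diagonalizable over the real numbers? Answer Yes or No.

No

Characteristic polynomial: p(μ) = μ^3 + μ^2 - 8μ - 12 = (μ - 3)(μ + 2)^2.
μ = -2 has algebraic multiplicity 2; rank(L + 2I) = 2, so geometric multiplicity = 1.
Geometric multiplicity < algebraic multiplicity, so L is not diagonalizable.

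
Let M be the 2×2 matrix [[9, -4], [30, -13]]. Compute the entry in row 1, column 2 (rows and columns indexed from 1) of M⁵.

Characteristic polynomial: λ^2 + 4λ + 3 = (λ + 1)(λ + 3), so the eigenvalues are -3, -1.
λ=-3: eigenvector (1, 3).
λ=-1: eigenvector (-2, -5).
P = [[1, -2], [3, -5]], D = diag(-3, -1), P⁻¹ = [[-5, 2], [-3, 1]].
M⁵ = P·diag(-243, -1)·P⁻¹ = [[1209, -484], [3630, -1453]].
The requested entry is -484.

-484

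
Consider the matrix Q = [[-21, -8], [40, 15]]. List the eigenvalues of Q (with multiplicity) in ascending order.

-5, -1

Characteristic polynomial: p(μ) = μ^2 + 6μ + 5 = (μ + 1)(μ + 5).
Roots (with multiplicity): -5, -1.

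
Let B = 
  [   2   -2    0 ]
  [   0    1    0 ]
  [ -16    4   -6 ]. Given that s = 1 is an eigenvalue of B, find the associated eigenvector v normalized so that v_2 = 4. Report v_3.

-16

B − 1I = [[1, -2, 0], [0, 0, 0], [-16, 4, -7]].
Solving (B − 1I)v = 0 gives the eigenspace spanned by (8, 4, -16).
With v_2 = 4, v = (8, 4, -16), so v_3 = -16.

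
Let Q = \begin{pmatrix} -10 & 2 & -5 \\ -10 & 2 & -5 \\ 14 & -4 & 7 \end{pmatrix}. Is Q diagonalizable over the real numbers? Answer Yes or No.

Characteristic polynomial: p(r) = r^3 + r^2 - 6r = r(r - 2)(r + 3).
All 3 eigenvalues are distinct, so Q is diagonalizable.

Yes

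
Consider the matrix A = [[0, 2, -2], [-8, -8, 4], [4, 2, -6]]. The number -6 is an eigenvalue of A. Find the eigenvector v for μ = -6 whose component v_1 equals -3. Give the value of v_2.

6

A + 6I = [[6, 2, -2], [-8, -2, 4], [4, 2, 0]].
Solving (A + 6I)v = 0 gives the eigenspace spanned by (-3, 6, -3).
With v_1 = -3, v = (-3, 6, -3), so v_2 = 6.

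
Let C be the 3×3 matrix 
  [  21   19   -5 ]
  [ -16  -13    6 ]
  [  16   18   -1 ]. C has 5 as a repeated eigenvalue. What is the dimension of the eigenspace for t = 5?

C − 5I = [[16, 19, -5], [-16, -18, 6], [16, 18, -6]].
This matrix has rank 2, so its null space has dimension 3 − 2 = 1.

1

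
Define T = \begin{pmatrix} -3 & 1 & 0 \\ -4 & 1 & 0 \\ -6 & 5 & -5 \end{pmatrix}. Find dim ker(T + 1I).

T + 1I = [[-2, 1, 0], [-4, 2, 0], [-6, 5, -4]].
This matrix has rank 2, so its null space has dimension 3 − 2 = 1.

1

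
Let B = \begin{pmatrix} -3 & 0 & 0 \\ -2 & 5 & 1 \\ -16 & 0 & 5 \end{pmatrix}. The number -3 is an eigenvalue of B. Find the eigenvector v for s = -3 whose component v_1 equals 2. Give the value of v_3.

4

B + 3I = [[0, 0, 0], [-2, 8, 1], [-16, 0, 8]].
Solving (B + 3I)v = 0 gives the eigenspace spanned by (2, 0, 4).
With v_1 = 2, v = (2, 0, 4), so v_3 = 4.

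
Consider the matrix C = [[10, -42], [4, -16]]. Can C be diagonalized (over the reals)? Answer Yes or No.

Yes

Characteristic polynomial: p(μ) = μ^2 + 6μ + 8 = (μ + 2)(μ + 4).
All 2 eigenvalues are distinct, so C is diagonalizable.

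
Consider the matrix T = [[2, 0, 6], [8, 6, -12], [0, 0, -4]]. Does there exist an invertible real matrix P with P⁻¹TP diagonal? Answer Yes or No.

Characteristic polynomial: p(λ) = λ^3 - 4λ^2 - 20λ + 48 = (λ - 6)(λ - 2)(λ + 4).
All 3 eigenvalues are distinct, so T is diagonalizable.

Yes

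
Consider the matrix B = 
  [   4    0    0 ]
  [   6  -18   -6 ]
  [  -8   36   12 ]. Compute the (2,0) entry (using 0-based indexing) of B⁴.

Characteristic polynomial: t^3 + 2t^2 - 24t = t(t - 4)(t + 6), so the eigenvalues are -6, 0, 4.
t=-6: eigenvector (0, -1, 2).
t=0: eigenvector (0, -1, 3).
t=4: eigenvector (1, 0, 1).
P = [[0, 0, 1], [-1, -1, 0], [2, 3, 1]], D = diag(-6, 0, 4), P⁻¹ = [[1, -3, -1], [-1, 2, 1], [1, 0, 0]].
B⁴ = P·diag(1296, 0, 256)·P⁻¹ = [[256, 0, 0], [-1296, 3888, 1296], [2848, -7776, -2592]].
The requested entry is 2848.

2848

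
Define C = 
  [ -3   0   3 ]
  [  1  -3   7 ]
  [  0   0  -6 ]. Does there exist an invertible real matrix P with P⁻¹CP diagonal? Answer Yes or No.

Characteristic polynomial: p(μ) = μ^3 + 12μ^2 + 45μ + 54 = (μ + 3)^2(μ + 6).
μ = -3 has algebraic multiplicity 2; rank(C + 3I) = 2, so geometric multiplicity = 1.
Geometric multiplicity < algebraic multiplicity, so C is not diagonalizable.

No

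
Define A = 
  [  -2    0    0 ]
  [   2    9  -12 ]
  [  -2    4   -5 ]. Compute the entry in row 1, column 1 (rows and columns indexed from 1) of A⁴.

16

Characteristic polynomial: r^3 - 2r^2 - 5r + 6 = (r - 3)(r - 1)(r + 2), so the eigenvalues are -2, 1, 3.
r=-2: eigenvector (1, 2, 2).
r=1: eigenvector (0, 3, 2).
r=3: eigenvector (0, -2, -1).
P = [[1, 0, 0], [2, 3, -2], [2, 2, -1]], D = diag(-2, 1, 3), P⁻¹ = [[1, 0, 0], [-2, -1, 2], [-2, -2, 3]].
A⁴ = P·diag(16, 1, 81)·P⁻¹ = [[16, 0, 0], [350, 321, -480], [190, 160, -239]].
The requested entry is 16.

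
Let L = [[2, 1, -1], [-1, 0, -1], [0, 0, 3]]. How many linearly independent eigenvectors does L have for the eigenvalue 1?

1

L − 1I = [[1, 1, -1], [-1, -1, -1], [0, 0, 2]].
This matrix has rank 2, so its null space has dimension 3 − 2 = 1.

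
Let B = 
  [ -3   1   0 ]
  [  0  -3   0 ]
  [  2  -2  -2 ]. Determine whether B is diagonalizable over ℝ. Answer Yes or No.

Characteristic polynomial: p(μ) = μ^3 + 8μ^2 + 21μ + 18 = (μ + 2)(μ + 3)^2.
μ = -3 has algebraic multiplicity 2; rank(B + 3I) = 2, so geometric multiplicity = 1.
Geometric multiplicity < algebraic multiplicity, so B is not diagonalizable.

No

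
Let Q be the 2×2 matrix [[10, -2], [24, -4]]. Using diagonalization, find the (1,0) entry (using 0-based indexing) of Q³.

Characteristic polynomial: λ^2 - 6λ + 8 = (λ - 4)(λ - 2), so the eigenvalues are 2, 4.
λ=4: eigenvector (-1, -3).
λ=2: eigenvector (1, 4).
P = [[-1, 1], [-3, 4]], D = diag(4, 2), P⁻¹ = [[-4, 1], [-3, 1]].
Q³ = P·diag(64, 8)·P⁻¹ = [[232, -56], [672, -160]].
The requested entry is 672.

672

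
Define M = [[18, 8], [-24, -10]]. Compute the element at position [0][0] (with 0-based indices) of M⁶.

186432

Characteristic polynomial: λ^2 - 8λ + 12 = (λ - 6)(λ - 2), so the eigenvalues are 2, 6.
λ=2: eigenvector (1, -2).
λ=6: eigenvector (2, -3).
P = [[1, 2], [-2, -3]], D = diag(2, 6), P⁻¹ = [[-3, -2], [2, 1]].
M⁶ = P·diag(64, 46656)·P⁻¹ = [[186432, 93184], [-279552, -139712]].
The requested entry is 186432.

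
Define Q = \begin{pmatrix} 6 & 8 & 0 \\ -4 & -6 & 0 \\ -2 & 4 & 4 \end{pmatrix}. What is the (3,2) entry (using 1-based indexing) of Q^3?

Characteristic polynomial: s^3 - 4s^2 - 4s + 16 = (s - 4)(s - 2)(s + 2), so the eigenvalues are -2, 2, 4.
s=-2: eigenvector (1, -1, 1).
s=4: eigenvector (0, 0, 1).
s=2: eigenvector (2, -1, 4).
P = [[1, 0, 2], [-1, 0, -1], [1, 1, 4]], D = diag(-2, 4, 2), P⁻¹ = [[-1, -2, 0], [-3, -2, 1], [1, 1, 0]].
Q³ = P·diag(-8, 64, 8)·P⁻¹ = [[24, 32, 0], [-16, -24, 0], [-152, -80, 64]].
The requested entry is -80.

-80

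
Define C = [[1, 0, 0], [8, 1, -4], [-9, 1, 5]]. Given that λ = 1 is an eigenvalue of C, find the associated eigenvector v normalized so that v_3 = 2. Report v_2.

C − 1I = [[0, 0, 0], [8, 0, -4], [-9, 1, 4]].
Solving (C − 1I)v = 0 gives the eigenspace spanned by (1, 1, 2).
With v_3 = 2, v = (1, 1, 2), so v_2 = 1.

1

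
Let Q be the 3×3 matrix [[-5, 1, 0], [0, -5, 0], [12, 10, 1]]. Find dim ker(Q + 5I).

1

Q + 5I = [[0, 1, 0], [0, 0, 0], [12, 10, 6]].
This matrix has rank 2, so its null space has dimension 3 − 2 = 1.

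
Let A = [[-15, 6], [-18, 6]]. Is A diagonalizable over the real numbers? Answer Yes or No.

Characteristic polynomial: p(μ) = μ^2 + 9μ + 18 = (μ + 3)(μ + 6).
All 2 eigenvalues are distinct, so A is diagonalizable.

Yes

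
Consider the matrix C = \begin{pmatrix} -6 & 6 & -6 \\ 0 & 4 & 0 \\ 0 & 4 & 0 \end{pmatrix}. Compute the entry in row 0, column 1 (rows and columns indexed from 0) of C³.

Characteristic polynomial: t^3 + 2t^2 - 24t = t(t - 4)(t + 6), so the eigenvalues are -6, 0, 4.
t=-6: eigenvector (1, 0, 0).
t=4: eigenvector (0, 1, 1).
t=0: eigenvector (-1, 0, 1).
P = [[1, 0, -1], [0, 1, 0], [0, 1, 1]], D = diag(-6, 4, 0), P⁻¹ = [[1, -1, 1], [0, 1, 0], [0, -1, 1]].
C³ = P·diag(-216, 64, 0)·P⁻¹ = [[-216, 216, -216], [0, 64, 0], [0, 64, 0]].
The requested entry is 216.

216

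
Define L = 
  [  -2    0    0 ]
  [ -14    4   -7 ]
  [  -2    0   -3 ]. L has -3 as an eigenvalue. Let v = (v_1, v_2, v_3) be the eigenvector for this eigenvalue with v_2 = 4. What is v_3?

4

L + 3I = [[1, 0, 0], [-14, 7, -7], [-2, 0, 0]].
Solving (L + 3I)v = 0 gives the eigenspace spanned by (0, 4, 4).
With v_2 = 4, v = (0, 4, 4), so v_3 = 4.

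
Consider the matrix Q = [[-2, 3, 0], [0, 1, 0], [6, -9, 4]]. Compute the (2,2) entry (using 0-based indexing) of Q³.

64

Characteristic polynomial: t^3 - 3t^2 - 6t + 8 = (t - 4)(t - 1)(t + 2), so the eigenvalues are -2, 1, 4.
t=-2: eigenvector (1, 0, -1).
t=1: eigenvector (1, 1, 1).
t=4: eigenvector (0, 0, 1).
P = [[1, 1, 0], [0, 1, 0], [-1, 1, 1]], D = diag(-2, 1, 4), P⁻¹ = [[1, -1, 0], [0, 1, 0], [1, -2, 1]].
Q³ = P·diag(-8, 1, 64)·P⁻¹ = [[-8, 9, 0], [0, 1, 0], [72, -135, 64]].
The requested entry is 64.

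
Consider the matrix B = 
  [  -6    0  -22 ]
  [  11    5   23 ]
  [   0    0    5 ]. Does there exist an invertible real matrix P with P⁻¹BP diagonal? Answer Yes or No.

No

Characteristic polynomial: p(t) = t^3 - 4t^2 - 35t + 150 = (t - 5)^2(t + 6).
t = 5 has algebraic multiplicity 2; rank(B − 5I) = 2, so geometric multiplicity = 1.
Geometric multiplicity < algebraic multiplicity, so B is not diagonalizable.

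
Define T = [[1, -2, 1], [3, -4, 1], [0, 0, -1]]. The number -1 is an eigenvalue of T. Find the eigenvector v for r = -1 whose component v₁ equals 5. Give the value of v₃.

T + 1I = [[2, -2, 1], [3, -3, 1], [0, 0, 0]].
Solving (T + 1I)v = 0 gives the eigenspace spanned by (5, 5, 0).
With v₁ = 5, v = (5, 5, 0), so v₃ = 0.

0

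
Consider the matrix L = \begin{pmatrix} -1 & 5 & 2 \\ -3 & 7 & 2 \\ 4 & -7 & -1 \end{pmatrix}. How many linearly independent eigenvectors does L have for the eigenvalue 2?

L − 2I = [[-3, 5, 2], [-3, 5, 2], [4, -7, -3]].
This matrix has rank 2, so its null space has dimension 3 − 2 = 1.

1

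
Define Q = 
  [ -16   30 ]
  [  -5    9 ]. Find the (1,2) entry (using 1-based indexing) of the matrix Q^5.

Characteristic polynomial: λ^2 + 7λ + 6 = (λ + 1)(λ + 6), so the eigenvalues are -6, -1.
λ=-6: eigenvector (3, 1).
λ=-1: eigenvector (2, 1).
P = [[3, 2], [1, 1]], D = diag(-6, -1), P⁻¹ = [[1, -2], [-1, 3]].
Q⁵ = P·diag(-7776, -1)·P⁻¹ = [[-23326, 46650], [-7775, 15549]].
The requested entry is 46650.

46650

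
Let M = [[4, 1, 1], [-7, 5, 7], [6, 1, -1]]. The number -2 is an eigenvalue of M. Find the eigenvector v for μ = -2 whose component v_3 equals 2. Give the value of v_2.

M + 2I = [[6, 1, 1], [-7, 7, 7], [6, 1, 1]].
Solving (M + 2I)v = 0 gives the eigenspace spanned by (0, -2, 2).
With v_3 = 2, v = (0, -2, 2), so v_2 = -2.

-2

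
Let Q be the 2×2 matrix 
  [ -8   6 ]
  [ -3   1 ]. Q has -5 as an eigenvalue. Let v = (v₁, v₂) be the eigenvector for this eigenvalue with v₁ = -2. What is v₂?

-1

Q + 5I = [[-3, 6], [-3, 6]].
Solving (Q + 5I)v = 0 gives the eigenspace spanned by (-2, -1).
With v₁ = -2, v = (-2, -1), so v₂ = -1.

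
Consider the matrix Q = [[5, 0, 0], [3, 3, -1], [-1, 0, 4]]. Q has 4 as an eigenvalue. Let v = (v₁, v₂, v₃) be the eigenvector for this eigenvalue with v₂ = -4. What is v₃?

Q − 4I = [[1, 0, 0], [3, -1, -1], [-1, 0, 0]].
Solving (Q − 4I)v = 0 gives the eigenspace spanned by (0, -4, 4).
With v₂ = -4, v = (0, -4, 4), so v₃ = 4.

4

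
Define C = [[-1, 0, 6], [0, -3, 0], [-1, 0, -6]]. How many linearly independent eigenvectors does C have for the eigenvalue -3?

2

C + 3I = [[2, 0, 6], [0, 0, 0], [-1, 0, -3]].
This matrix has rank 1, so its null space has dimension 3 − 1 = 2.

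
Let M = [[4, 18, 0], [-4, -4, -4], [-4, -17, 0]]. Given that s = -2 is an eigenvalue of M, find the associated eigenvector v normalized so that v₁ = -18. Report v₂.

M + 2I = [[6, 18, 0], [-4, -2, -4], [-4, -17, 2]].
Solving (M + 2I)v = 0 gives the eigenspace spanned by (-18, 6, 15).
With v₁ = -18, v = (-18, 6, 15), so v₂ = 6.

6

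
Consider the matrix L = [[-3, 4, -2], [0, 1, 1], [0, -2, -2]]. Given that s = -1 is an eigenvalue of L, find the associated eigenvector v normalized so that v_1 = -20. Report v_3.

L + 1I = [[-2, 4, -2], [0, 2, 1], [0, -2, -1]].
Solving (L + 1I)v = 0 gives the eigenspace spanned by (-20, -5, 10).
With v_1 = -20, v = (-20, -5, 10), so v_3 = 10.

10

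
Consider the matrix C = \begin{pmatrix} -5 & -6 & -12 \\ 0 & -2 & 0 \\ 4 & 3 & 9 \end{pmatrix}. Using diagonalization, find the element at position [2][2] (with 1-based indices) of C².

4

Characteristic polynomial: t^3 - 2t^2 - 5t + 6 = (t - 3)(t - 1)(t + 2), so the eigenvalues are -2, 1, 3.
t=3: eigenvector (-3, 0, 2).
t=-2: eigenvector (2, 1, -1).
t=1: eigenvector (-2, 0, 1).
P = [[-3, 2, -2], [0, 1, 0], [2, -1, 1]], D = diag(3, -2, 1), P⁻¹ = [[1, 0, 2], [0, 1, 0], [-2, 1, -3]].
C² = P·diag(9, 4, 1)·P⁻¹ = [[-23, 6, -48], [0, 4, 0], [16, -3, 33]].
The requested entry is 4.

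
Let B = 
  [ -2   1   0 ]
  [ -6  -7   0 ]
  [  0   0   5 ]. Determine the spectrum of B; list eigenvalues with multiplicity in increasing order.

-5, -4, 5

Characteristic polynomial: p(λ) = λ^3 + 4λ^2 - 25λ - 100 = (λ - 5)(λ + 4)(λ + 5).
Roots (with multiplicity): -5, -4, 5.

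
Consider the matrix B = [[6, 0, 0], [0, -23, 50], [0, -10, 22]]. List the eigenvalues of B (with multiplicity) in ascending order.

-3, 2, 6

Characteristic polynomial: p(s) = s^3 - 5s^2 - 12s + 36 = (s - 6)(s - 2)(s + 3).
Roots (with multiplicity): -3, 2, 6.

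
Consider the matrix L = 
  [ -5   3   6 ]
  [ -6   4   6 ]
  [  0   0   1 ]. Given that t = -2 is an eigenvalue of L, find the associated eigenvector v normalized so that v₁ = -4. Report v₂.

L + 2I = [[-3, 3, 6], [-6, 6, 6], [0, 0, 3]].
Solving (L + 2I)v = 0 gives the eigenspace spanned by (-4, -4, 0).
With v₁ = -4, v = (-4, -4, 0), so v₂ = -4.

-4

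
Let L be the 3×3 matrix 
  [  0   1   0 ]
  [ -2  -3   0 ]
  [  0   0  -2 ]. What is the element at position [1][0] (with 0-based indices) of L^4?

Characteristic polynomial: t^3 + 5t^2 + 8t + 4 = (t + 1)(t + 2)^2, so the eigenvalues are -2, -2, -1.
t=-1: eigenvector (1, -1, 0).
t=-2: eigenvector (0, 0, 1).
t=-2: eigenvector (-1, 2, -1).
P = [[1, 0, -1], [-1, 0, 2], [0, 1, -1]], D = diag(-1, -2, -2), P⁻¹ = [[2, 1, 0], [1, 1, 1], [1, 1, 0]].
L⁴ = P·diag(1, 16, 16)·P⁻¹ = [[-14, -15, 0], [30, 31, 0], [0, 0, 16]].
The requested entry is 30.

30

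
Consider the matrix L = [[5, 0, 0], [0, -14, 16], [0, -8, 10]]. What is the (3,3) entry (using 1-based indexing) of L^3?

Characteristic polynomial: s^3 - s^2 - 32s + 60 = (s - 5)(s - 2)(s + 6), so the eigenvalues are -6, 2, 5.
s=5: eigenvector (1, 0, 0).
s=-6: eigenvector (0, 2, 1).
s=2: eigenvector (0, 1, 1).
P = [[1, 0, 0], [0, 2, 1], [0, 1, 1]], D = diag(5, -6, 2), P⁻¹ = [[1, 0, 0], [0, 1, -1], [0, -1, 2]].
L³ = P·diag(125, -216, 8)·P⁻¹ = [[125, 0, 0], [0, -440, 448], [0, -224, 232]].
The requested entry is 232.

232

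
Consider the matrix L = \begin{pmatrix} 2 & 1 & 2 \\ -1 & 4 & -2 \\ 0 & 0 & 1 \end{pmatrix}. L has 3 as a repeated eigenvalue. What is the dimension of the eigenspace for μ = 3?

L − 3I = [[-1, 1, 2], [-1, 1, -2], [0, 0, -2]].
This matrix has rank 2, so its null space has dimension 3 − 2 = 1.

1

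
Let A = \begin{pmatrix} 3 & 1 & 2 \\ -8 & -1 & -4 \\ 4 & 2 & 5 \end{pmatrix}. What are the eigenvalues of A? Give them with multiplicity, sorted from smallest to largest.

Characteristic polynomial: p(μ) = μ^3 - 7μ^2 + 15μ - 9 = (μ - 3)^2(μ - 1).
Roots (with multiplicity): 1, 3, 3.

1, 3, 3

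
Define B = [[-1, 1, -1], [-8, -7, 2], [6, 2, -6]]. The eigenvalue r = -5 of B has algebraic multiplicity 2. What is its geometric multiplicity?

B + 5I = [[4, 1, -1], [-8, -2, 2], [6, 2, -1]].
This matrix has rank 2, so its null space has dimension 3 − 2 = 1.

1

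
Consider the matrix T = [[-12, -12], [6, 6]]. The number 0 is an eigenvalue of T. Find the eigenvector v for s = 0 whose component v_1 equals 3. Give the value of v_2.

-3

T = [[-12, -12], [6, 6]].
Solving (T)v = 0 gives the eigenspace spanned by (3, -3).
With v_1 = 3, v = (3, -3), so v_2 = -3.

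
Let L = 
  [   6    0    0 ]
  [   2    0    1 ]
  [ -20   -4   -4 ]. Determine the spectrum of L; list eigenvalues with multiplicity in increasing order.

Characteristic polynomial: p(λ) = λ^3 - 2λ^2 - 20λ - 24 = (λ - 6)(λ + 2)^2.
Roots (with multiplicity): -2, -2, 6.

-2, -2, 6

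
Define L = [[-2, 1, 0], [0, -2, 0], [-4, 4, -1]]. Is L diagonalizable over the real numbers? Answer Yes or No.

No

Characteristic polynomial: p(t) = t^3 + 5t^2 + 8t + 4 = (t + 1)(t + 2)^2.
t = -2 has algebraic multiplicity 2; rank(L + 2I) = 2, so geometric multiplicity = 1.
Geometric multiplicity < algebraic multiplicity, so L is not diagonalizable.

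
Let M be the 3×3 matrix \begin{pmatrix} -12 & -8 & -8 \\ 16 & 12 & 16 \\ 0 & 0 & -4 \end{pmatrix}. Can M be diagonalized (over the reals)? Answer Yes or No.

Yes

Characteristic polynomial: p(λ) = λ^3 + 4λ^2 - 16λ - 64 = (λ - 4)(λ + 4)^2.
λ = -4 has algebraic multiplicity 2; rank(M + 4I) = 1, so geometric multiplicity = 2.
Every eigenvalue has geometric = algebraic multiplicity, so M is diagonalizable.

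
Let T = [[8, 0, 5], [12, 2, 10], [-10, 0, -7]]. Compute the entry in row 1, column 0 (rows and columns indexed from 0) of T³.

108

Characteristic polynomial: λ^3 - 3λ^2 - 4λ + 12 = (λ - 3)(λ - 2)(λ + 2), so the eigenvalues are -2, 2, 3.
λ=-2: eigenvector (1, 2, -2).
λ=2: eigenvector (0, 1, 0).
λ=3: eigenvector (1, 2, -1).
P = [[1, 0, 1], [2, 1, 2], [-2, 0, -1]], D = diag(-2, 2, 3), P⁻¹ = [[-1, 0, -1], [-2, 1, 0], [2, 0, 1]].
T³ = P·diag(-8, 8, 27)·P⁻¹ = [[62, 0, 35], [108, 8, 70], [-70, 0, -43]].
The requested entry is 108.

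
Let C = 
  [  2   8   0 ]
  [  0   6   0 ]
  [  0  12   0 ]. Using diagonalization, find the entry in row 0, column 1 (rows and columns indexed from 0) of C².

Characteristic polynomial: s^3 - 8s^2 + 12s = s(s - 6)(s - 2), so the eigenvalues are 0, 2, 6.
s=6: eigenvector (2, 1, 2).
s=2: eigenvector (1, 0, 0).
s=0: eigenvector (0, 0, 1).
P = [[2, 1, 0], [1, 0, 0], [2, 0, 1]], D = diag(6, 2, 0), P⁻¹ = [[0, 1, 0], [1, -2, 0], [0, -2, 1]].
C² = P·diag(36, 4, 0)·P⁻¹ = [[4, 64, 0], [0, 36, 0], [0, 72, 0]].
The requested entry is 64.

64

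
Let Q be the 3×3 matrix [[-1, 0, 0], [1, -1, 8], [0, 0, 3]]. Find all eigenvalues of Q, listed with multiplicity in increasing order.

Characteristic polynomial: p(μ) = μ^3 - μ^2 - 5μ - 3 = (μ - 3)(μ + 1)^2.
Roots (with multiplicity): -1, -1, 3.

-1, -1, 3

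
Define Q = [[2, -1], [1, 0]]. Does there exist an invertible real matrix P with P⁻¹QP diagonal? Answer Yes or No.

Characteristic polynomial: p(r) = r^2 - 2r + 1 = (r - 1)^2.
r = 1 has algebraic multiplicity 2; rank(Q − 1I) = 1, so geometric multiplicity = 1.
Geometric multiplicity < algebraic multiplicity, so Q is not diagonalizable.

No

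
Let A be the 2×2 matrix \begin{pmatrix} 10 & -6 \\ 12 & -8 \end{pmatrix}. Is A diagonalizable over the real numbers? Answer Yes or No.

Characteristic polynomial: p(t) = t^2 - 2t - 8 = (t - 4)(t + 2).
All 2 eigenvalues are distinct, so A is diagonalizable.

Yes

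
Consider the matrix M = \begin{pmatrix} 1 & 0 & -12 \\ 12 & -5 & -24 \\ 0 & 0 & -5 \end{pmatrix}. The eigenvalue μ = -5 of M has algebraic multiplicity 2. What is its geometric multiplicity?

2

M + 5I = [[6, 0, -12], [12, 0, -24], [0, 0, 0]].
This matrix has rank 1, so its null space has dimension 3 − 1 = 2.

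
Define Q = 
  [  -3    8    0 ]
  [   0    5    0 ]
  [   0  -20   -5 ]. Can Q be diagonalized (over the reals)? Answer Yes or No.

Yes

Characteristic polynomial: p(t) = t^3 + 3t^2 - 25t - 75 = (t - 5)(t + 3)(t + 5).
All 3 eigenvalues are distinct, so Q is diagonalizable.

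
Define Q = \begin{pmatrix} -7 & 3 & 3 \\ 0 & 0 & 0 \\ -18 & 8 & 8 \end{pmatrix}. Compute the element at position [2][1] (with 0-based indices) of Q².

Characteristic polynomial: s^3 - s^2 - 2s = s(s - 2)(s + 1), so the eigenvalues are -1, 0, 2.
s=-1: eigenvector (1, 0, 2).
s=0: eigenvector (0, 1, -1).
s=2: eigenvector (1, 0, 3).
P = [[1, 0, 1], [0, 1, 0], [2, -1, 3]], D = diag(-1, 0, 2), P⁻¹ = [[3, -1, -1], [0, 1, 0], [-2, 1, 1]].
Q² = P·diag(1, 0, 4)·P⁻¹ = [[-5, 3, 3], [0, 0, 0], [-18, 10, 10]].
The requested entry is 10.

10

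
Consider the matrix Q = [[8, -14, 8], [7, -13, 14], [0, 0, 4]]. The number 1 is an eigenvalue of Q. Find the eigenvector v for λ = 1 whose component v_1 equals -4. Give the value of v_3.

Q − 1I = [[7, -14, 8], [7, -14, 14], [0, 0, 3]].
Solving (Q − 1I)v = 0 gives the eigenspace spanned by (-4, -2, 0).
With v_1 = -4, v = (-4, -2, 0), so v_3 = 0.

0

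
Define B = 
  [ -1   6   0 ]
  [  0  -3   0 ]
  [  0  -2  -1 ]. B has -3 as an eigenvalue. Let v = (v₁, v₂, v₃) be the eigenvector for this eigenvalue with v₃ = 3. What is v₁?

B + 3I = [[2, 6, 0], [0, 0, 0], [0, -2, 2]].
Solving (B + 3I)v = 0 gives the eigenspace spanned by (-9, 3, 3).
With v₃ = 3, v = (-9, 3, 3), so v₁ = -9.

-9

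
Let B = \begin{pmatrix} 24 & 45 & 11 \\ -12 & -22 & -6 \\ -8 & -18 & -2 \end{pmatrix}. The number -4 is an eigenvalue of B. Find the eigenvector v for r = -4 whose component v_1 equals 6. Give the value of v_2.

-3

B + 4I = [[28, 45, 11], [-12, -18, -6], [-8, -18, 2]].
Solving (B + 4I)v = 0 gives the eigenspace spanned by (6, -3, -3).
With v_1 = 6, v = (6, -3, -3), so v_2 = -3.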